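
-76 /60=-19 /15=-1.27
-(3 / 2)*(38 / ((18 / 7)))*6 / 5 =-133 / 5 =-26.60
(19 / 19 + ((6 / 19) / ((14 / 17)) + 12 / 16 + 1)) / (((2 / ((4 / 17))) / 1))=1667 / 4522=0.37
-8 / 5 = -1.60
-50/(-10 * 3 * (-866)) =-0.00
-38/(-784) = 19/392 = 0.05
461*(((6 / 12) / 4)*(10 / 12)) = 48.02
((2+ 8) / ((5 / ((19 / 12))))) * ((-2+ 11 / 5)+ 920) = 87419 / 30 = 2913.97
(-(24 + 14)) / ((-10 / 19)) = 361 / 5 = 72.20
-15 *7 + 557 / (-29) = -3602 / 29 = -124.21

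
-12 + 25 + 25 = 38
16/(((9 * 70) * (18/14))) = 8/405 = 0.02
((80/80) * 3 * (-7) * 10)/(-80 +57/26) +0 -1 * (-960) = 278220/289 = 962.70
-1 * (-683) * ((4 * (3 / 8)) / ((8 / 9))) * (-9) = -165969 / 16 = -10373.06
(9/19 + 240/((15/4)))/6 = 1225/114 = 10.75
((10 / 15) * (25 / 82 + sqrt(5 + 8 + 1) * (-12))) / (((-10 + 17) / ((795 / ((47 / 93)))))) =616125 / 13489 -591480 * sqrt(14) / 329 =-6681.12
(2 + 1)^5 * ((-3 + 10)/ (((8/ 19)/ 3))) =96957/ 8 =12119.62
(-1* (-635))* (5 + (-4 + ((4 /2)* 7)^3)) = 1743075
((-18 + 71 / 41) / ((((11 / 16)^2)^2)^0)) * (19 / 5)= -12673 / 205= -61.82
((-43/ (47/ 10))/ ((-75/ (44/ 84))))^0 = 1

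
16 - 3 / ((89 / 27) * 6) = 2821 / 178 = 15.85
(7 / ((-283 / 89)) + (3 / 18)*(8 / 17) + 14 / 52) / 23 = -30245 / 375258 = -0.08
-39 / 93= -13 / 31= -0.42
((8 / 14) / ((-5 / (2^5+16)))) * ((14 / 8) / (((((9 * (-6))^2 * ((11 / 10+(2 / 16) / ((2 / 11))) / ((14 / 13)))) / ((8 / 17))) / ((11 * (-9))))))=7168 / 77571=0.09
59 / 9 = 6.56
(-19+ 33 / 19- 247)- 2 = -5059 / 19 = -266.26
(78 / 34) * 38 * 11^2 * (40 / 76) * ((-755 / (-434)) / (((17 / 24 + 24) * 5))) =171016560 / 2187577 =78.18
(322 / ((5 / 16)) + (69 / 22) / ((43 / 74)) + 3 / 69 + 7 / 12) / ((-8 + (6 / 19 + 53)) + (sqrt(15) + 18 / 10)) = 684923703221 / 30926201097-174444374815 * sqrt(15) / 371114413164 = 20.33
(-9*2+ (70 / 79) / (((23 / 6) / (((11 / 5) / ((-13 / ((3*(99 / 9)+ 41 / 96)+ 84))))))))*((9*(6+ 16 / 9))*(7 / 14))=-790.77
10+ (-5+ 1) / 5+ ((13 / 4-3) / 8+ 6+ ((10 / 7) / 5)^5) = 40963779 / 2689120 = 15.23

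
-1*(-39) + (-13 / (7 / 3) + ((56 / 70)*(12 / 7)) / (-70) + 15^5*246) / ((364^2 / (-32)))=-457279674027 / 10144225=-45077.83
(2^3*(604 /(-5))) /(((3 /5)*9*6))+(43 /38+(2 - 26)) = -162197 /3078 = -52.70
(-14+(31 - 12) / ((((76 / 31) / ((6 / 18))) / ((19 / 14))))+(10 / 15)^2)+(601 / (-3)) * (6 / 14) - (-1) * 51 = -22633 / 504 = -44.91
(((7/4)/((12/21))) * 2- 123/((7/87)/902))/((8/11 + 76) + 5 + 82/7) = -849398803/57560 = -14756.75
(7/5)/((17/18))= 126/85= 1.48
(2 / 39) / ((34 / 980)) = 980 / 663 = 1.48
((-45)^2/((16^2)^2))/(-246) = -675/5373952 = -0.00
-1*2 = -2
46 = 46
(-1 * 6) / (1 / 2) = -12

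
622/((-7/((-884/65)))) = 42296/35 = 1208.46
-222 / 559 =-0.40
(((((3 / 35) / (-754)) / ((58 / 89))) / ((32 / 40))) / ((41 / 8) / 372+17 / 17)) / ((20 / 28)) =-49662 / 164924305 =-0.00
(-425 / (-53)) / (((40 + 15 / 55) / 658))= 3076150 / 23479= 131.02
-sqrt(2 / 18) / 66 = -1 / 198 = -0.01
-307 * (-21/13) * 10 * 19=1224930/13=94225.38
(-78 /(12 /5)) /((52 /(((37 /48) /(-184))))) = 185 /70656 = 0.00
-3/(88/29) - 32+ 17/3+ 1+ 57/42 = -46135/1848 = -24.96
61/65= 0.94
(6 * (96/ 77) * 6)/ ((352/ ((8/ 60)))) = 72/ 4235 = 0.02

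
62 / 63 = 0.98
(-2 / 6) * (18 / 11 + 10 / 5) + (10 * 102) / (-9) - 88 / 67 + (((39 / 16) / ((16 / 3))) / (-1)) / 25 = -546569429 / 4716800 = -115.88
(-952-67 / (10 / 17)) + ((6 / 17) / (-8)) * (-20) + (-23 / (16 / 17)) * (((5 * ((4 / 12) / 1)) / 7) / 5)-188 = -35819419 / 28560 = -1254.18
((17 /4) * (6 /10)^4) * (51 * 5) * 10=70227 /50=1404.54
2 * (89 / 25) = 178 / 25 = 7.12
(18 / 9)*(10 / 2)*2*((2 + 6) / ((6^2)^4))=5 / 52488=0.00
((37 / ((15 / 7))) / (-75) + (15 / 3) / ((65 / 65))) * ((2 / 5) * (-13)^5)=-3984716476 / 5625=-708394.04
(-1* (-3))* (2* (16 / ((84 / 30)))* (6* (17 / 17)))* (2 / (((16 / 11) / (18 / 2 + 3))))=23760 / 7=3394.29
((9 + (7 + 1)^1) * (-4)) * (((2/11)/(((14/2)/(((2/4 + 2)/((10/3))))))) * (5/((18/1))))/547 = -85/126357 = -0.00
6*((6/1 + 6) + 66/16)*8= 774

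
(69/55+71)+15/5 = 4139/55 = 75.25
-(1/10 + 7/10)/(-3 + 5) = -2/5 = -0.40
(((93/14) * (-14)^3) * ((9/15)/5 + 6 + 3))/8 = -519498/25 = -20779.92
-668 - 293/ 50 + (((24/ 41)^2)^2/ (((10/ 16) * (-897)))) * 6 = -28467354330687/ 42245126950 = -673.86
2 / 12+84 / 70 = 41 / 30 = 1.37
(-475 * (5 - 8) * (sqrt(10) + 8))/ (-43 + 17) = -5700/ 13 - 1425 * sqrt(10)/ 26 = -611.78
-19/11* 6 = -114/11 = -10.36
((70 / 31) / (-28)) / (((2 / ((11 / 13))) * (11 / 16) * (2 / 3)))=-30 / 403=-0.07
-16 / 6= -8 / 3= -2.67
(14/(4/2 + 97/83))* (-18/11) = -20916/2893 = -7.23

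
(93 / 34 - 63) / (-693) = 683 / 7854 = 0.09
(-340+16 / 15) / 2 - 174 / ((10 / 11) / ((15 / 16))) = -83737 / 240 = -348.90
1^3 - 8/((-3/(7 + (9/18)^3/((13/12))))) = 779/39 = 19.97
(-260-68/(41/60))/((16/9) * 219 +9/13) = -0.92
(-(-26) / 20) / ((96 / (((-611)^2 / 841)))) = 4853173 / 807360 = 6.01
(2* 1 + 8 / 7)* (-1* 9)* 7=-198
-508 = -508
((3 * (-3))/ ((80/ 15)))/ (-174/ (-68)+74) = -459/ 20824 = -0.02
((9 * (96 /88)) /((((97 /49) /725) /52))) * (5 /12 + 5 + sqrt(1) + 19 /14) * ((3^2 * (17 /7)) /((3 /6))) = 67798247400 /1067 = 63541000.37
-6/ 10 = -3/ 5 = -0.60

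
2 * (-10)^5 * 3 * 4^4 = -153600000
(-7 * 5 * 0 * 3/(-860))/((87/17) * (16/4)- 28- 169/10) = 0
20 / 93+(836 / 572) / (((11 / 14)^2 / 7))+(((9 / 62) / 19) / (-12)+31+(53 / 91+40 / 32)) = 7723269991 / 155651496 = 49.62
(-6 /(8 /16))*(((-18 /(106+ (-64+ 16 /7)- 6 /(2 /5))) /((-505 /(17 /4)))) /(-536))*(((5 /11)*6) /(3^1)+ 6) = 61047 /76297925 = 0.00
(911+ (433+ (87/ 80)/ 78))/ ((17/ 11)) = 869.66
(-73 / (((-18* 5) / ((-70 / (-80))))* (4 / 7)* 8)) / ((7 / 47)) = 24017 / 23040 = 1.04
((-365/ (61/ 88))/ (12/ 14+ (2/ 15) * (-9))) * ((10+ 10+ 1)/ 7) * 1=281050/ 61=4607.38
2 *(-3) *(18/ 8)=-27/ 2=-13.50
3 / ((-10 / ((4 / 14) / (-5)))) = 0.02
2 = 2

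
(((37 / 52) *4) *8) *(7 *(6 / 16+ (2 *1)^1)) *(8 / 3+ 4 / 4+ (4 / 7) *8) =121619 / 39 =3118.44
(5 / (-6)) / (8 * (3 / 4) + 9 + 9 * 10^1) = -1 / 126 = -0.01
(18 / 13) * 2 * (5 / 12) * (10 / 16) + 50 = 5275 / 104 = 50.72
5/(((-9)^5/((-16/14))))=40/413343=0.00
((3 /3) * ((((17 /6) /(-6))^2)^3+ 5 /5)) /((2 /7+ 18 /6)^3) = 754915527415 /26484910682112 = 0.03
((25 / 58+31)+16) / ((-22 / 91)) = -250341 / 1276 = -196.19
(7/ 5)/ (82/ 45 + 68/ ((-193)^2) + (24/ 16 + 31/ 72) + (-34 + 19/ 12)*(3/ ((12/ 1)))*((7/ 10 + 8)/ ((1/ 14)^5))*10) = -18773496/ 5084929188759881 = -0.00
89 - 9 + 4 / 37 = 2964 / 37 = 80.11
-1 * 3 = -3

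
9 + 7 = 16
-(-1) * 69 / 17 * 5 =345 / 17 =20.29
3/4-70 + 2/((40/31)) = -677/10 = -67.70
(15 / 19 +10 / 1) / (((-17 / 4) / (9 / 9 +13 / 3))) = -13120 / 969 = -13.54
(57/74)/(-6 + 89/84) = -2394/15355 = -0.16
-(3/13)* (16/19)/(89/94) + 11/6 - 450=-59139359/131898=-448.37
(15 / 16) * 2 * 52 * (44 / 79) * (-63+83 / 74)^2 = 44974731945 / 216302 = 207925.64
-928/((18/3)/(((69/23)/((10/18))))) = -4176/5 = -835.20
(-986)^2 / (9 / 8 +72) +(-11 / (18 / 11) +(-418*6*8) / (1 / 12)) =-266151289 / 1170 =-227479.73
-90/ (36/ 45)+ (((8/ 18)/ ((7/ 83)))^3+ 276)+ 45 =177458335/ 500094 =354.85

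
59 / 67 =0.88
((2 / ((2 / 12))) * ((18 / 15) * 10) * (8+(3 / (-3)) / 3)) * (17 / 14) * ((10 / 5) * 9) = 168912 / 7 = 24130.29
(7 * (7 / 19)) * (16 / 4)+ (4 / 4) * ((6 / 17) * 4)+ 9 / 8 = 33211 / 2584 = 12.85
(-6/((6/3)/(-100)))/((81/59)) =5900/27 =218.52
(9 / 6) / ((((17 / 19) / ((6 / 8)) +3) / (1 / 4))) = 171 / 1912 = 0.09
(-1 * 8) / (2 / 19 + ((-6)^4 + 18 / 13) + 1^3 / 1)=-1976 / 320727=-0.01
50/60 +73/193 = 1403/1158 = 1.21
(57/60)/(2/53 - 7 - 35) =-1007/44480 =-0.02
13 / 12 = 1.08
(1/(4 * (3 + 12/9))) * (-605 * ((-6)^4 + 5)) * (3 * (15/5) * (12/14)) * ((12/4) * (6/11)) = -52163595/91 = -573226.32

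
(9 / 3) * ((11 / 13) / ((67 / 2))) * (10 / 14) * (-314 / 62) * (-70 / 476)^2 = -647625 / 109246046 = -0.01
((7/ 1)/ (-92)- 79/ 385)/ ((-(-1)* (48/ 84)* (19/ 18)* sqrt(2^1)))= -0.33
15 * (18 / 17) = 270 / 17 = 15.88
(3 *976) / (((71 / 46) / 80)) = 10775040 / 71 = 151761.13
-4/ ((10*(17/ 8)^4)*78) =-4096/ 16286595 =-0.00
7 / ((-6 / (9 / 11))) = -21 / 22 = -0.95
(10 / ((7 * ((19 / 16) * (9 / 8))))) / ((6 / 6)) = 1280 / 1197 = 1.07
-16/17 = -0.94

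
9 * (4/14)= 2.57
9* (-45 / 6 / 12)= -45 / 8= -5.62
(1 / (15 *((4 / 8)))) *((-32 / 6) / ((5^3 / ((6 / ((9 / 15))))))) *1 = -64 / 1125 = -0.06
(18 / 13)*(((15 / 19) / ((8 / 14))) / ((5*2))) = 189 / 988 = 0.19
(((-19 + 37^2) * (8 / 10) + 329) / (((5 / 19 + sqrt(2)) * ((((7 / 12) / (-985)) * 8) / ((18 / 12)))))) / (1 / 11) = 13052870325 / 19516 - 49600907235 * sqrt(2) / 19516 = -2925466.56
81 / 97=0.84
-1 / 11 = -0.09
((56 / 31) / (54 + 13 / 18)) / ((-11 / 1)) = -1008 / 335885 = -0.00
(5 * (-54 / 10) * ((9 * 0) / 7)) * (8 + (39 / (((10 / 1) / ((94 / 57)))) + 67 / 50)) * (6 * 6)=0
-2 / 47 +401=18845 / 47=400.96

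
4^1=4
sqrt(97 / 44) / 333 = sqrt(1067) / 7326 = 0.00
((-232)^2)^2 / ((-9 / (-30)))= 9656743253.33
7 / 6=1.17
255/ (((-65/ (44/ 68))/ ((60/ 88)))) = -45/ 26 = -1.73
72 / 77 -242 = -18562 / 77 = -241.06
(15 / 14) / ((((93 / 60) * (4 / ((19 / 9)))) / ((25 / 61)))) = 0.15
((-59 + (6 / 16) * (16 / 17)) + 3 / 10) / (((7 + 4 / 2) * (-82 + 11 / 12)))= 2834 / 35445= 0.08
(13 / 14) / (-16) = -13 / 224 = -0.06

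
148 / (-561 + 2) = -148 / 559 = -0.26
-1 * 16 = -16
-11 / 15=-0.73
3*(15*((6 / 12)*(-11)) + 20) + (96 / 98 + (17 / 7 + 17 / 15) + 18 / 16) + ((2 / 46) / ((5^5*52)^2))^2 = -9859624480095825195312499853 / 54223365307617187500000000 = -181.83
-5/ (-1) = 5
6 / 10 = 3 / 5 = 0.60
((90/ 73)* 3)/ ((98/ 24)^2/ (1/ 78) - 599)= 6480/ 1229101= 0.01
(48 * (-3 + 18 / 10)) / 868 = -72 / 1085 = -0.07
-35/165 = -7/33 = -0.21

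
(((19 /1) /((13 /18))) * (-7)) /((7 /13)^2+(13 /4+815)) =-0.22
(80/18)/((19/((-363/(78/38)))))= -4840/117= -41.37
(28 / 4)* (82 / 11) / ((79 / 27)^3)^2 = 222379360686 / 2673962010731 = 0.08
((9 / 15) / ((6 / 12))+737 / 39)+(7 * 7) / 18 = 26699 / 1170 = 22.82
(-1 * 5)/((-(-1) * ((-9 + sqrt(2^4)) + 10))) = -1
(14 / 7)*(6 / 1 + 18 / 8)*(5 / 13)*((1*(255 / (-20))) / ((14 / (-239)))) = 2011185 / 1456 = 1381.31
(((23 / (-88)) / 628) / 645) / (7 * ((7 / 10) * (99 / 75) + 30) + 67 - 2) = -575 / 250825141776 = -0.00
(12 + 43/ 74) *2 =931/ 37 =25.16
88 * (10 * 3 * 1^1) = 2640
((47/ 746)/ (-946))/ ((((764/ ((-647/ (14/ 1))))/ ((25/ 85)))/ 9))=1368405/ 128321751712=0.00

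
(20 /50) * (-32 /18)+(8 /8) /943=-30131 /42435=-0.71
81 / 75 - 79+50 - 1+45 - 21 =-123 / 25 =-4.92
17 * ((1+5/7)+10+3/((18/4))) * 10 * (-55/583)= -221000/1113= -198.56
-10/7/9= -10/63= -0.16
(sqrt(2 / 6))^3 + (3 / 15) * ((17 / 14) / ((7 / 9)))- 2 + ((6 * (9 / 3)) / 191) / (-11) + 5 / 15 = -4209551 / 3088470 + sqrt(3) / 9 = -1.17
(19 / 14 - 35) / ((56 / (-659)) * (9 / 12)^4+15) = -1655408 / 736757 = -2.25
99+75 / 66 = 2203 / 22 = 100.14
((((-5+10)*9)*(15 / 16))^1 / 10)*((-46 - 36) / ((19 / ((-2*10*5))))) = 138375 / 76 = 1820.72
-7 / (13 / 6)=-42 / 13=-3.23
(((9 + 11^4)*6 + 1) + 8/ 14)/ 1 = 615311/ 7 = 87901.57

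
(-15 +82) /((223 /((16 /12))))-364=-363.60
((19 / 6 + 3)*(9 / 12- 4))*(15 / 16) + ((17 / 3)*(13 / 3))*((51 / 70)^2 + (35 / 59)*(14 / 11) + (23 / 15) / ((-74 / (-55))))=4144690563533 / 101661436800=40.77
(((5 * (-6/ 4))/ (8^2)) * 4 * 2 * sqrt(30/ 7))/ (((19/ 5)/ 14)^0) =-15 * sqrt(210)/ 112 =-1.94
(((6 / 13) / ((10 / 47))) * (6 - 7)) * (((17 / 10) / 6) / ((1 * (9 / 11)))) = -8789 / 11700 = -0.75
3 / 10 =0.30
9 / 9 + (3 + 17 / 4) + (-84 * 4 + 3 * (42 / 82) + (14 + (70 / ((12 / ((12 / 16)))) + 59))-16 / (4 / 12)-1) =-97691 / 328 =-297.84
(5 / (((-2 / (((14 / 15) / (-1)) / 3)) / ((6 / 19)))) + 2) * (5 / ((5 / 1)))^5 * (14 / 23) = 1792 / 1311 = 1.37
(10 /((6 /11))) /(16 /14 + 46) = 7 /18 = 0.39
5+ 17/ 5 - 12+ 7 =17/ 5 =3.40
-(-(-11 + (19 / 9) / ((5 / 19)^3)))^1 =117946 / 1125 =104.84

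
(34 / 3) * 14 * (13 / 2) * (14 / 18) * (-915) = -6605690 / 9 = -733965.56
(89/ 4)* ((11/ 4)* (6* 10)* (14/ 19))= 102795/ 38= 2705.13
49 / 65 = 0.75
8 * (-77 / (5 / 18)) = -11088 / 5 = -2217.60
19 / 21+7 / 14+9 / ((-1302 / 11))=865 / 651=1.33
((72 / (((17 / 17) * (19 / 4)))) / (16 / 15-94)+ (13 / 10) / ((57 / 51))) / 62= 132437 / 8210660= 0.02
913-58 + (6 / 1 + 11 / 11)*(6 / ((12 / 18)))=918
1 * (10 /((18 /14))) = 70 /9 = 7.78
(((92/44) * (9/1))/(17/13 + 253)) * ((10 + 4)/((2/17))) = 106743/12122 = 8.81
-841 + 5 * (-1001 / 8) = -11733 / 8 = -1466.62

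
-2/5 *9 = -18/5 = -3.60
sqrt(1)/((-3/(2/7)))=-2/21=-0.10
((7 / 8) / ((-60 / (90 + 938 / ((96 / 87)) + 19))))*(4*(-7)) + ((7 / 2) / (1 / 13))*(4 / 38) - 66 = 803549 / 2432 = 330.41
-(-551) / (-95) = -29 / 5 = -5.80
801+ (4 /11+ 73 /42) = 371033 /462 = 803.10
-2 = -2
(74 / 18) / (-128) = -37 / 1152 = -0.03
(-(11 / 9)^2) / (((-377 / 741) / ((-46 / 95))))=-5566 / 3915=-1.42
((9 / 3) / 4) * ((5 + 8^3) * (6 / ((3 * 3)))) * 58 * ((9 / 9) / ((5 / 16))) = 239888 / 5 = 47977.60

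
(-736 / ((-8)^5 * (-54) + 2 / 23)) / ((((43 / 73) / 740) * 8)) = -57153160 / 875003947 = -0.07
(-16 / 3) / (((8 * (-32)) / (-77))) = -77 / 48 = -1.60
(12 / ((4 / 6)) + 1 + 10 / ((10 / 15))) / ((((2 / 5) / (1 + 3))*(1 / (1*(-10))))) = -3400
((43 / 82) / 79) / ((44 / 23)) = 989 / 285032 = 0.00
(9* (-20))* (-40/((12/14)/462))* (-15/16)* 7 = -25467750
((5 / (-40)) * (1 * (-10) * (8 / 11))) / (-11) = -10 / 121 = -0.08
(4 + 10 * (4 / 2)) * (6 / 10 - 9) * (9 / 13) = -9072 / 65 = -139.57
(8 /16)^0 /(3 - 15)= -1 /12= -0.08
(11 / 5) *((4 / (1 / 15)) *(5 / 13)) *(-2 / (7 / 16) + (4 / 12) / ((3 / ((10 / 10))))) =-61820 / 273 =-226.45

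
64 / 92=16 / 23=0.70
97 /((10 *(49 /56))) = 11.09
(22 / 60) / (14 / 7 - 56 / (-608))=418 / 2385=0.18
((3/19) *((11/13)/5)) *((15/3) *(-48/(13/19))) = -1584/169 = -9.37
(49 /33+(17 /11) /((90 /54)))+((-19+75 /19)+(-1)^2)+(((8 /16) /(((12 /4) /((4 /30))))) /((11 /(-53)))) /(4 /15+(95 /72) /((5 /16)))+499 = 308615039 /633270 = 487.34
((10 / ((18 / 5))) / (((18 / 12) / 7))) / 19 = 350 / 513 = 0.68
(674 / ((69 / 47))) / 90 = 5.10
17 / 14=1.21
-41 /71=-0.58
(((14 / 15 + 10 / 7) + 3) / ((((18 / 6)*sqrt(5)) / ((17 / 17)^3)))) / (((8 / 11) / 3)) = 6193*sqrt(5) / 4200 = 3.30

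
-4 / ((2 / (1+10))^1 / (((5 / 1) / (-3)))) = 110 / 3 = 36.67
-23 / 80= -0.29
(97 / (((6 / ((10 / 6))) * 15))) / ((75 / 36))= 194 / 225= 0.86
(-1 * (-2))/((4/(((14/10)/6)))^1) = 7/60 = 0.12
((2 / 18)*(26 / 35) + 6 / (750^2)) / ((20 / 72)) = 162521 / 546875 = 0.30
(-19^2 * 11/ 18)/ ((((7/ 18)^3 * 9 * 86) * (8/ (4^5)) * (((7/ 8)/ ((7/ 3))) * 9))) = -8132608/ 44247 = -183.80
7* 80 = 560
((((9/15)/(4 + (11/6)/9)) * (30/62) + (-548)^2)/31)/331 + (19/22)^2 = 1048874634433/34948021988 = 30.01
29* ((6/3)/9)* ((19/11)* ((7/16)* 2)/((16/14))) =26999/3168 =8.52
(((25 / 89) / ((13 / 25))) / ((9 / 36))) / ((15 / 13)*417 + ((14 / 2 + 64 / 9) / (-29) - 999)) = -0.00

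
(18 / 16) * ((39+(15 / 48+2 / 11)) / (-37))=-1.20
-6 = -6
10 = 10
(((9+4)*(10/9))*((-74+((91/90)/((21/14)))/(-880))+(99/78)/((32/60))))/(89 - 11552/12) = 13826426/11676555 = 1.18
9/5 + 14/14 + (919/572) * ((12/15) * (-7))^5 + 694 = -3642699548/446875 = -8151.50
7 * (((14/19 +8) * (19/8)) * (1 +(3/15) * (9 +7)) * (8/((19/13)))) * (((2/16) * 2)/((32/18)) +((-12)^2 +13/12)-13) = 1342236077/3040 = 441525.03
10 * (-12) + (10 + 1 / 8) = -879 / 8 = -109.88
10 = 10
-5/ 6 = -0.83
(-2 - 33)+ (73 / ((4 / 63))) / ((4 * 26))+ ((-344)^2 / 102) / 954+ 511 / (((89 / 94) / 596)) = 289698476511481 / 900682848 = 321643.16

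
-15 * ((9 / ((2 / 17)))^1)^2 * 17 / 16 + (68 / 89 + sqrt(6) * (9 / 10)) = -531262903 / 5696 + 9 * sqrt(6) / 10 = -93267.27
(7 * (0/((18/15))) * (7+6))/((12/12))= 0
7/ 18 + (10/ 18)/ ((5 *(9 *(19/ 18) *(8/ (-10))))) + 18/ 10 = 1859/ 855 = 2.17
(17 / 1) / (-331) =-17 / 331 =-0.05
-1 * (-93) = 93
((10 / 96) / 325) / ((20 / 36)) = 3 / 5200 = 0.00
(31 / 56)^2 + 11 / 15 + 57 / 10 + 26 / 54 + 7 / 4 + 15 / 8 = 4591871 / 423360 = 10.85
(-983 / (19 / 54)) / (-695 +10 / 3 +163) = 79623 / 15067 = 5.28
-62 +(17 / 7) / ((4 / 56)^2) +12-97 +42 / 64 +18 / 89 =939437 / 2848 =329.86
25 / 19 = 1.32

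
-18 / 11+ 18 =180 / 11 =16.36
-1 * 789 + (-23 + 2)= -810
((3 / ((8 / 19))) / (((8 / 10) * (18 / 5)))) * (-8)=-475 / 24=-19.79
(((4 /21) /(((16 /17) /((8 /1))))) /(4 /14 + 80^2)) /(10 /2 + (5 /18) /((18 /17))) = 204 /4243745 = 0.00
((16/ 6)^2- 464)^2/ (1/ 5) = 84542720/ 81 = 1043737.28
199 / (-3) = -199 / 3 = -66.33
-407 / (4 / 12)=-1221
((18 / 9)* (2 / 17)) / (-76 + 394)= 2 / 2703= 0.00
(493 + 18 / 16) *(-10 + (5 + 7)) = 3953 / 4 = 988.25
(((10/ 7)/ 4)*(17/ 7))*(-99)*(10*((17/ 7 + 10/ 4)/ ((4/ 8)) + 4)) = -4081275/ 343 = -11898.76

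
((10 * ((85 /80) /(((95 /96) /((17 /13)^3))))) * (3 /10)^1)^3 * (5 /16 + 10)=14016143161036360377 /3636813059970350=3853.96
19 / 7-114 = -779 / 7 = -111.29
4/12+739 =2218/3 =739.33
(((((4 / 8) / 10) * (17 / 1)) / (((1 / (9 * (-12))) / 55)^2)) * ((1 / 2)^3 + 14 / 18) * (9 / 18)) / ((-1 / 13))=-703956825 / 4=-175989206.25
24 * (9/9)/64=3/8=0.38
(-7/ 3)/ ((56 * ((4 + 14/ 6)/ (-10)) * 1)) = 0.07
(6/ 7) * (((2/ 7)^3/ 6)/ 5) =8/ 12005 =0.00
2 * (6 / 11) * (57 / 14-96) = -702 / 7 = -100.29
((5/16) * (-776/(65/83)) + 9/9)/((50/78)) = -963/2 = -481.50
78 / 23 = 3.39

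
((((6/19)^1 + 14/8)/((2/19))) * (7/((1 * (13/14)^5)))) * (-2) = -147767144/371293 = -397.98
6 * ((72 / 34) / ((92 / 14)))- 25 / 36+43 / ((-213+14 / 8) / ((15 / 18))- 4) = 7771579 / 7249140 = 1.07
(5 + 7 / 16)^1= 87 / 16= 5.44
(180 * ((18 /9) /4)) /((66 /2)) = 30 /11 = 2.73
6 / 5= 1.20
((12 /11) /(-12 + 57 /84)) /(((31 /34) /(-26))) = 2.75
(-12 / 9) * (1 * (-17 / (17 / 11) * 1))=44 / 3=14.67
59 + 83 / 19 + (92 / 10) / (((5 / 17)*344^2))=1780964229 / 28104800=63.37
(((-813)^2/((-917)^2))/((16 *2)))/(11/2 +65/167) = 110381823/26464458608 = 0.00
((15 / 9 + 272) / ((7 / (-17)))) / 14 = -13957 / 294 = -47.47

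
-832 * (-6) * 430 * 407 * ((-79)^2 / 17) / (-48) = -113592690640 / 17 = -6681922978.82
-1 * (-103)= 103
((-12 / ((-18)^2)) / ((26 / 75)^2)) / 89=-625 / 180492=-0.00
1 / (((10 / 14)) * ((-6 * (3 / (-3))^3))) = 7 / 30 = 0.23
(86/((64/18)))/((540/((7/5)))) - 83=-398099/4800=-82.94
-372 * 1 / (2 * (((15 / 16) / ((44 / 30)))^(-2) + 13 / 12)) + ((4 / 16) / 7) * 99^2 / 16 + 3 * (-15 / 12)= -11067478089 / 320315968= -34.55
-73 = -73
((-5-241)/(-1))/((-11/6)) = -1476/11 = -134.18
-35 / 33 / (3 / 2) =-70 / 99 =-0.71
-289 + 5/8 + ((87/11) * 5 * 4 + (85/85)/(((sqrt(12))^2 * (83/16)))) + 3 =-127.18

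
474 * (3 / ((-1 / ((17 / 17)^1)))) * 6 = -8532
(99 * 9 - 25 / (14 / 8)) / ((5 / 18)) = 110466 / 35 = 3156.17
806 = 806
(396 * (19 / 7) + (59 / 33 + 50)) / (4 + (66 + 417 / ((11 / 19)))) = 260255 / 182553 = 1.43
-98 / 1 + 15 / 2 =-181 / 2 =-90.50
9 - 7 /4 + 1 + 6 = 57 /4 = 14.25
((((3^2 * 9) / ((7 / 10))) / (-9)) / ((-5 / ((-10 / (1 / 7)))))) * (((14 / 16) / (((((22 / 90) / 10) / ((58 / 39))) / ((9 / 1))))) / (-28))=3079.98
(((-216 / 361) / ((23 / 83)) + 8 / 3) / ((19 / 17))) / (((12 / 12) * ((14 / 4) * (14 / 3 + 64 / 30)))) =63200 / 3312897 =0.02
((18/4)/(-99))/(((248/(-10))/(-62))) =-5/44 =-0.11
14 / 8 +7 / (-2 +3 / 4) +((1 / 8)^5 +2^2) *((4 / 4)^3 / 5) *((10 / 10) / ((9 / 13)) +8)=1821383 / 491520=3.71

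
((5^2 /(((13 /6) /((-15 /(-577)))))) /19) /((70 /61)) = 13725 /997633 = 0.01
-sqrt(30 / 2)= -sqrt(15)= -3.87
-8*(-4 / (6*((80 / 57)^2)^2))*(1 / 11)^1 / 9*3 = 1172889 / 28160000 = 0.04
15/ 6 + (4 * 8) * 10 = 645/ 2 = 322.50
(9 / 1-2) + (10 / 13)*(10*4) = 491 / 13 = 37.77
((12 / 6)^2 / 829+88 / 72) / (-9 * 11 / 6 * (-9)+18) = 18310 / 2484513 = 0.01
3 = 3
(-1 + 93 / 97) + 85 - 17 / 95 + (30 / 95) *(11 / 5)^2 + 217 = 13974927 / 46075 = 303.31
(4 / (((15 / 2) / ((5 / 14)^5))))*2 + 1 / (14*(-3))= -296 / 16807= -0.02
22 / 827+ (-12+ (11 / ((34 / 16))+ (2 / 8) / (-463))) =-176987475 / 26037268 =-6.80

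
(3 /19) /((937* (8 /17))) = 51 /142424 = 0.00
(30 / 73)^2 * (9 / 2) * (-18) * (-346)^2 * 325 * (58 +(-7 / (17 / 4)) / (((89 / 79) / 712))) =47395764924300000 / 90593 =523172484897.29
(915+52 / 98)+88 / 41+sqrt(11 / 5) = sqrt(55) / 5+1843613 / 2009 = 919.16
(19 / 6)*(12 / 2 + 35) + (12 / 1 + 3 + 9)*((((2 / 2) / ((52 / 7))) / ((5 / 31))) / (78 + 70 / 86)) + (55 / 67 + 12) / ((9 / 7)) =37208671541 / 265663710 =140.06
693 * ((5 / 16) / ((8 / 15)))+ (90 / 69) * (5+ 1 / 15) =1214881 / 2944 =412.66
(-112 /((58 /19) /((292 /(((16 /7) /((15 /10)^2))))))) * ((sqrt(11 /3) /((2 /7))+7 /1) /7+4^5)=-626958675 /58 - 203889 * sqrt(33) /116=-10819729.34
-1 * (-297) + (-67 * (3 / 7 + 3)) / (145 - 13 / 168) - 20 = 6705527 / 24347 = 275.41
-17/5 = -3.40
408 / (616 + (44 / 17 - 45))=6936 / 9751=0.71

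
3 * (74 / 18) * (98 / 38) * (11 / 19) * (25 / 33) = 45325 / 3249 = 13.95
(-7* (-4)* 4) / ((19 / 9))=1008 / 19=53.05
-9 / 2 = -4.50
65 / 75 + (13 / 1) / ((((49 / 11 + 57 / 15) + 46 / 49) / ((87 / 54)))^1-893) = 0.85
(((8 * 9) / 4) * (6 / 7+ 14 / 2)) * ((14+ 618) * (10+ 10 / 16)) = 6647850 / 7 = 949692.86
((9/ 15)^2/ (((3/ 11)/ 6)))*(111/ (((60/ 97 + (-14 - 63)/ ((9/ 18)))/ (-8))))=8527464/ 185975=45.85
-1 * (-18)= 18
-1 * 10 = -10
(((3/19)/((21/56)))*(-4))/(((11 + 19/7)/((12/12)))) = -7/57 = -0.12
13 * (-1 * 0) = 0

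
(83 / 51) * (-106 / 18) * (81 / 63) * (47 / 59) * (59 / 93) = -206753 / 33201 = -6.23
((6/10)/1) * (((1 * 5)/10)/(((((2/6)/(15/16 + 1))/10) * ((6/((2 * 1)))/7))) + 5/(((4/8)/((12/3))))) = 1035/16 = 64.69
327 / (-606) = -109 / 202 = -0.54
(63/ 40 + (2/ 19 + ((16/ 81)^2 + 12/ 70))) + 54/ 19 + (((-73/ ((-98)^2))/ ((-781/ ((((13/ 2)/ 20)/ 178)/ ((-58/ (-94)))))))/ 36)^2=22642560853553386898656456637131/ 4784163077035207353961576857600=4.73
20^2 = 400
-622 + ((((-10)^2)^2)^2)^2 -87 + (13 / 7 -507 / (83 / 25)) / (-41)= 238209999999983198557 / 23821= 9999999999999294.68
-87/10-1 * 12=-207/10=-20.70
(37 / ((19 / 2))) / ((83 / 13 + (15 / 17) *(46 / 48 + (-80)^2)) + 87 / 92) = 3009136 / 4369324797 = 0.00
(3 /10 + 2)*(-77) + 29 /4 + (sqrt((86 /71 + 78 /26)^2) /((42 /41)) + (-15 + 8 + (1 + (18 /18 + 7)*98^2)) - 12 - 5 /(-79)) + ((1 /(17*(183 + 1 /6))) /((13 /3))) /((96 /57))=25060475823617921 /326953994640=76648.32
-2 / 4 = -1 / 2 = -0.50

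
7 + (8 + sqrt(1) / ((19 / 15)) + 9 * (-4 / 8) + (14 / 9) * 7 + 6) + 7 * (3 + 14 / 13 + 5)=407773 / 4446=91.72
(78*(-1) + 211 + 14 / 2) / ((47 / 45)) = 6300 / 47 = 134.04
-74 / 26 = -37 / 13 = -2.85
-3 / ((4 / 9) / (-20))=135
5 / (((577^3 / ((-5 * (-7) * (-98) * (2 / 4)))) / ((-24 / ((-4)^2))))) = 25725 / 384200066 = 0.00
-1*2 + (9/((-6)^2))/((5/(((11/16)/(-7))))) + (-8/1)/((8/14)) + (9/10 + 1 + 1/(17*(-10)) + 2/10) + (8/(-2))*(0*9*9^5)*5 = -529723/38080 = -13.91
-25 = -25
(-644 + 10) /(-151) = 634 /151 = 4.20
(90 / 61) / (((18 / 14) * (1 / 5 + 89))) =175 / 13603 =0.01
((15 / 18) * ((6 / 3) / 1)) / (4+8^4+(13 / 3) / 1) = 5 / 12313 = 0.00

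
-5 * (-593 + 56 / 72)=2961.11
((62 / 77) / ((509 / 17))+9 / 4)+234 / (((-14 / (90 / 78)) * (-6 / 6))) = 3380413 / 156772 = 21.56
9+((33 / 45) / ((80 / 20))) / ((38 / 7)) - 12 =-6763 / 2280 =-2.97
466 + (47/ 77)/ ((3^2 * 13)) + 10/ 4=8441527/ 18018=468.51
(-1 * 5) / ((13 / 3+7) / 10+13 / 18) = -450 / 167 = -2.69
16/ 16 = 1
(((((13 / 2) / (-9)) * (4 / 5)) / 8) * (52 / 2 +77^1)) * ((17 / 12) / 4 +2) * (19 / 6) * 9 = -2874833 / 5760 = -499.10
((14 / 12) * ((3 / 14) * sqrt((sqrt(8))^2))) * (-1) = -sqrt(2) / 2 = -0.71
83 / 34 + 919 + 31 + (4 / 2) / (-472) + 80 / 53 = 953.95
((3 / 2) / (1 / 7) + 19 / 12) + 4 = 193 / 12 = 16.08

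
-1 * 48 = -48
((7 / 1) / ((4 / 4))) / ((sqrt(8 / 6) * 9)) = 7 * sqrt(3) / 18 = 0.67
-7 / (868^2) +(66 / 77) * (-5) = -461281 / 107632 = -4.29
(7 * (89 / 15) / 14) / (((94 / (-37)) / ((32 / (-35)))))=26344 / 24675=1.07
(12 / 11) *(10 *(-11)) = -120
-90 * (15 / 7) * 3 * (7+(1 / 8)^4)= -58062825 / 14336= -4050.14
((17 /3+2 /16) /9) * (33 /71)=1529 /5112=0.30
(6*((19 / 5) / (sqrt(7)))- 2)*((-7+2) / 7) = 10 / 7- 114*sqrt(7) / 49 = -4.73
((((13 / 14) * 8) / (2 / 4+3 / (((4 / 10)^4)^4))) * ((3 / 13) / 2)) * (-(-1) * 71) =27918336 / 3204345932501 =0.00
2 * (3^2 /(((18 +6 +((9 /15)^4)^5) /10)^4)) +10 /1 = 32147733139885016462217321545705196076759307453227811780052890 /3049337191477896111247450416156527036962768323142605396755289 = 10.54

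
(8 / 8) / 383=1 / 383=0.00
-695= -695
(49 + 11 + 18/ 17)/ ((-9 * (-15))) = 346/ 765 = 0.45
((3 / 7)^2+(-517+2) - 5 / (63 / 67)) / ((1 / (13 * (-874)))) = 2606204198 / 441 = 5909760.09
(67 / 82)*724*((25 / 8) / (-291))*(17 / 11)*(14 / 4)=-36077825 / 1049928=-34.36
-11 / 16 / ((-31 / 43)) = 473 / 496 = 0.95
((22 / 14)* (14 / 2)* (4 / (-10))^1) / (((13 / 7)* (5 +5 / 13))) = -11 / 25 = -0.44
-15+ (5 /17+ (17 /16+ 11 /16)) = -881 /68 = -12.96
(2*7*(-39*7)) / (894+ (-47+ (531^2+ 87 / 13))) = -49686 / 3676591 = -0.01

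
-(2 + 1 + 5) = -8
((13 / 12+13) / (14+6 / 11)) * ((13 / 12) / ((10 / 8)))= 24167 / 28800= 0.84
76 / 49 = 1.55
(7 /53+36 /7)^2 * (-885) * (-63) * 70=305047472850 /2809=108596465.95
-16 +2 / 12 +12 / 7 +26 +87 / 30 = 1552 / 105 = 14.78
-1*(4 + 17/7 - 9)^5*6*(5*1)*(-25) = -1417176000/16807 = -84320.58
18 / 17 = 1.06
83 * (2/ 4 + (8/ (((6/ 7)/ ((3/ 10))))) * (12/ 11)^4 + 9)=163634749/ 146410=1117.65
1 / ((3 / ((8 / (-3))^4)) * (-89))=-4096 / 21627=-0.19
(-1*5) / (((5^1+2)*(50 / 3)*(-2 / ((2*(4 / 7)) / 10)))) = 0.00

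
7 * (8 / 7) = 8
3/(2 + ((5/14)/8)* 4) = 84/61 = 1.38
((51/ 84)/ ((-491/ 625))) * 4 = -10625/ 3437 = -3.09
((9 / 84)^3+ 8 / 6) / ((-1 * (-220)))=87889 / 14488320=0.01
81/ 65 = 1.25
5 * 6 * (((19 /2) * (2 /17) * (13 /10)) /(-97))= -741 /1649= -0.45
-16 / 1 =-16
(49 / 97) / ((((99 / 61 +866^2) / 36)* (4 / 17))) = 65331 / 633928465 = 0.00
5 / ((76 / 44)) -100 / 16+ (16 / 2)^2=4609 / 76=60.64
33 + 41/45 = 1526/45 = 33.91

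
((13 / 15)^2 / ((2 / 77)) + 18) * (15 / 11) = 21113 / 330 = 63.98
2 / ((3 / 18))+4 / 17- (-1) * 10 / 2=293 / 17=17.24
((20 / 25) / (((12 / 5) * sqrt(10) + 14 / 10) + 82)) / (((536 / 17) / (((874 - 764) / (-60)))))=-0.00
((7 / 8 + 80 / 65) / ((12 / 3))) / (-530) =-219 / 220480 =-0.00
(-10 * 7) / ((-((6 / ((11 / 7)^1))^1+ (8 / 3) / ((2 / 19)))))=1155 / 481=2.40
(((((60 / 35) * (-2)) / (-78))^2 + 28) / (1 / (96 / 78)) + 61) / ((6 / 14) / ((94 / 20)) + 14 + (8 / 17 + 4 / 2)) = 8211304623 / 1424556770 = 5.76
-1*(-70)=70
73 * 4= 292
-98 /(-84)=7 /6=1.17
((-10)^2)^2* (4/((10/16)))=64000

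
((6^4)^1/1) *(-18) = -23328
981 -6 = 975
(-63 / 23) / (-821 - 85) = 21 / 6946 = 0.00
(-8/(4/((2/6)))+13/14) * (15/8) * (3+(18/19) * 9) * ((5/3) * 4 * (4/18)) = 20075/2394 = 8.39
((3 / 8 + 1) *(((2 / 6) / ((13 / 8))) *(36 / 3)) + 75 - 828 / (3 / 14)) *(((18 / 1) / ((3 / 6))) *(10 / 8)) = -2214585 / 13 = -170352.69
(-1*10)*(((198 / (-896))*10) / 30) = 165 / 224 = 0.74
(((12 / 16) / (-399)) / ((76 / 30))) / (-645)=1 / 869288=0.00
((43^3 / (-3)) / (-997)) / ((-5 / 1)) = -79507 / 14955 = -5.32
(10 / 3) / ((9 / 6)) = 20 / 9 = 2.22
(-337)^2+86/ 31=3520725/ 31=113571.77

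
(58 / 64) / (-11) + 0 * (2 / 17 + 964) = -29 / 352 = -0.08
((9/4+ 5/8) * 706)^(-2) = 16/65918161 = 0.00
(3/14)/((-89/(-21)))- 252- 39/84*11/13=-628837/2492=-252.34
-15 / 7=-2.14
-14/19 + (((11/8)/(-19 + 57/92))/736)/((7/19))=-558417/757568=-0.74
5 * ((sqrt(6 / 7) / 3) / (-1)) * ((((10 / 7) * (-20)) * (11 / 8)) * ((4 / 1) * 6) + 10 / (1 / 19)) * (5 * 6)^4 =7114500000 * sqrt(42) / 49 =940963871.40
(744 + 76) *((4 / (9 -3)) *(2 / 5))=656 / 3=218.67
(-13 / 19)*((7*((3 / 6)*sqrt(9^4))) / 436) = -7371 / 16568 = -0.44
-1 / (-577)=1 / 577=0.00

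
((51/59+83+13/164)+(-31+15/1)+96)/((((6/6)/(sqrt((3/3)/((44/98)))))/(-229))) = -2542869357*sqrt(22)/212872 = -56029.51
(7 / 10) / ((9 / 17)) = 119 / 90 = 1.32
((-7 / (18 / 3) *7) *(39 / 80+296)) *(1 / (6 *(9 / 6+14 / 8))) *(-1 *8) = 1162231 / 1170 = 993.36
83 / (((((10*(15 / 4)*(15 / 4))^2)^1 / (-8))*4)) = -10624 / 1265625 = -0.01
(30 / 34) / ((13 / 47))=705 / 221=3.19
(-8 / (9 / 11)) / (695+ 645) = -22 / 3015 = -0.01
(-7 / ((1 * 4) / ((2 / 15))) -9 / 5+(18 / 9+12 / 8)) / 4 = 11 / 30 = 0.37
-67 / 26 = -2.58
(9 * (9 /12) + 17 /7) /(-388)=-257 /10864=-0.02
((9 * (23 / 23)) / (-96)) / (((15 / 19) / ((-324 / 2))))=1539 / 80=19.24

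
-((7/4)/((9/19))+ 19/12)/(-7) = 95/126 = 0.75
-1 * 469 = -469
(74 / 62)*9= 333 / 31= 10.74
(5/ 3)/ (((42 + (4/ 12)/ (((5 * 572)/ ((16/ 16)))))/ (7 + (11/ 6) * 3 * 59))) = 4740450/ 360361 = 13.15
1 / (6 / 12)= 2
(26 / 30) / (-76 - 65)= -13 / 2115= -0.01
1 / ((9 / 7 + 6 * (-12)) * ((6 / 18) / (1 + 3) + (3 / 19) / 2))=-532 / 6105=-0.09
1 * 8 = 8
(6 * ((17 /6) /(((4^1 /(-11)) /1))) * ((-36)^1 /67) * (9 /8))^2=229431609 /287296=798.59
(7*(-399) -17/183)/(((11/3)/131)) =-66958816/671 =-99789.59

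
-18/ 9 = -2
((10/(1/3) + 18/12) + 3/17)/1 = 1077/34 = 31.68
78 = 78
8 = 8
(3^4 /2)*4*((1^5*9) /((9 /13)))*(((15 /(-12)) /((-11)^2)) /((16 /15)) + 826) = 6735481857 /3872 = 1739535.60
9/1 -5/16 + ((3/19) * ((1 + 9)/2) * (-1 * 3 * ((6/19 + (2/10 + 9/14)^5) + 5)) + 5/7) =-509134188879/121346540000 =-4.20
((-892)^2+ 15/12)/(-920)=-3182661/3680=-864.85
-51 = -51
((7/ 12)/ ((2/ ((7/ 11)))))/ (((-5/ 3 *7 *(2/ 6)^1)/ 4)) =-21/ 110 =-0.19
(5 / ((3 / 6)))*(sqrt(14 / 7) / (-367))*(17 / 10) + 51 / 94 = 51 / 94 - 17*sqrt(2) / 367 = 0.48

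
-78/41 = -1.90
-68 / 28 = -17 / 7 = -2.43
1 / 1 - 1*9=-8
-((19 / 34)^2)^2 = -130321 / 1336336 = -0.10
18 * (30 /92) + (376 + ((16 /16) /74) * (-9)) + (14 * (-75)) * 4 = -6498665 /1702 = -3818.25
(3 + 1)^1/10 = 2/5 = 0.40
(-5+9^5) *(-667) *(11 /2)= -216602914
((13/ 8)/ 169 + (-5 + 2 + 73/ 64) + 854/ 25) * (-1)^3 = -672053/ 20800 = -32.31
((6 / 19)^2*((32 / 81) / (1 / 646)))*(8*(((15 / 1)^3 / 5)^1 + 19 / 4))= 23666176 / 171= 138398.69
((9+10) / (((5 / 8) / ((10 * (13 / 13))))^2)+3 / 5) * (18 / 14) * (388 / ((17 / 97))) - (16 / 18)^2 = 667341453932 / 48195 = 13846694.76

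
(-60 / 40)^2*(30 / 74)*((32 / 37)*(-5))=-5400 / 1369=-3.94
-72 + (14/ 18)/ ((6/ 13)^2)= -22145/ 324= -68.35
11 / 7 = 1.57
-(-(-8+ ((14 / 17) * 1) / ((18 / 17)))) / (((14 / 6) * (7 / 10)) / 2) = -1300 / 147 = -8.84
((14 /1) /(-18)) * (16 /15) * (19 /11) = -2128 /1485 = -1.43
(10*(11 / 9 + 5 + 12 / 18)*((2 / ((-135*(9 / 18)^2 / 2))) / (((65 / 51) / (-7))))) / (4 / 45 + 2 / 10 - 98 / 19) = -4485824 / 487071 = -9.21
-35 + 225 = 190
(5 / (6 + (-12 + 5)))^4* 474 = 296250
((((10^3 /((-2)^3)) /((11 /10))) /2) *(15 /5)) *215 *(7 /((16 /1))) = -2821875 /176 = -16033.38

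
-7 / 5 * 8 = -56 / 5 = -11.20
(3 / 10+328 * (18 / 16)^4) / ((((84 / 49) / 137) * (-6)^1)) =-430198769 / 61440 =-7001.93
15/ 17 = 0.88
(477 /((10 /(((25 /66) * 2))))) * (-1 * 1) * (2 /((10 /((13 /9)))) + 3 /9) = -742 /33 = -22.48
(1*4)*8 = 32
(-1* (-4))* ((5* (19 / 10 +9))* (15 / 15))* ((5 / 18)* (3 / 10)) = 109 / 6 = 18.17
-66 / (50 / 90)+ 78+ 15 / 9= -587 / 15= -39.13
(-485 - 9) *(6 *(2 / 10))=-592.80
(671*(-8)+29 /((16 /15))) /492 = -85453 /7872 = -10.86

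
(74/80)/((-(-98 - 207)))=37/12200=0.00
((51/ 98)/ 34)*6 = 9/ 98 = 0.09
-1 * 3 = -3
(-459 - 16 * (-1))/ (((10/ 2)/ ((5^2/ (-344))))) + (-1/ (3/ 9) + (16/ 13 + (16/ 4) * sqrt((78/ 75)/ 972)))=2 * sqrt(78)/ 135 + 20883/ 4472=4.80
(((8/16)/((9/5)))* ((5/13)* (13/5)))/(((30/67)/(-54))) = -67/2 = -33.50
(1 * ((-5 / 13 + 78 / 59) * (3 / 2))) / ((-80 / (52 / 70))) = -0.01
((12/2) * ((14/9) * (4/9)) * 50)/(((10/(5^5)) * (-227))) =-1750000/6129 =-285.53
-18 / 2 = -9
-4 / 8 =-1 / 2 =-0.50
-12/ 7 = -1.71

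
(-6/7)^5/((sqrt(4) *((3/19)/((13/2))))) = -160056/16807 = -9.52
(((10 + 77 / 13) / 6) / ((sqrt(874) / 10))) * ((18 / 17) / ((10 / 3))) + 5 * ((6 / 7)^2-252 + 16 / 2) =-59600 / 49 + 81 * sqrt(874) / 8398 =-1216.04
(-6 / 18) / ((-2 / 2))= 1 / 3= 0.33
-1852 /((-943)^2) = -1852 /889249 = -0.00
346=346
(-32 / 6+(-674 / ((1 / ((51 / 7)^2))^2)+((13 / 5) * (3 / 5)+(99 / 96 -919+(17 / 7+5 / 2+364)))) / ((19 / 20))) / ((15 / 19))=-10946573133541 / 4321800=-2532873.60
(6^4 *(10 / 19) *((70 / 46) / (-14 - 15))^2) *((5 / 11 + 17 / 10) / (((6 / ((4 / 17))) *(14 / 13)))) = 232923600 / 1580690617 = 0.15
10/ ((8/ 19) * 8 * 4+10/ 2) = 190/ 351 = 0.54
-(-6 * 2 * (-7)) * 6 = -504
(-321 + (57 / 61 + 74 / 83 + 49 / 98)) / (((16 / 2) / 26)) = -41949609 / 40504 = -1035.69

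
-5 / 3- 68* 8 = -1637 / 3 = -545.67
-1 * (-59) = 59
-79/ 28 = -2.82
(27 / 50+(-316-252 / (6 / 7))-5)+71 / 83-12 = -2596259 / 4150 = -625.60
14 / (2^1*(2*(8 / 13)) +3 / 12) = 728 / 141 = 5.16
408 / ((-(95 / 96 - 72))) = 2304 / 401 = 5.75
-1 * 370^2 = -136900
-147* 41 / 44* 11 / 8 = -188.34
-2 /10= -1 /5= -0.20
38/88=19/44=0.43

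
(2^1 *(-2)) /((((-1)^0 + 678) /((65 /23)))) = -260 /15617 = -0.02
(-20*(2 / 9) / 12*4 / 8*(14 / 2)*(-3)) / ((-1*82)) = -35 / 738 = -0.05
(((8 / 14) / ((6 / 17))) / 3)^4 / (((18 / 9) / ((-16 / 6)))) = -5345344 / 47258883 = -0.11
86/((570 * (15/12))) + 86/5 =24682/1425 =17.32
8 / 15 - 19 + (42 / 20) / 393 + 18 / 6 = -60763 / 3930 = -15.46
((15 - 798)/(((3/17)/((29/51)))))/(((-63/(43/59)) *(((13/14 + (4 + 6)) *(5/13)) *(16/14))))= 3290833/541620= 6.08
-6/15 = -2/5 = -0.40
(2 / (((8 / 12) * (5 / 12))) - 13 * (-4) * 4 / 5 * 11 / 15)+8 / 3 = 40.37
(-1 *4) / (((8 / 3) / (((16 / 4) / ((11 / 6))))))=-36 / 11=-3.27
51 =51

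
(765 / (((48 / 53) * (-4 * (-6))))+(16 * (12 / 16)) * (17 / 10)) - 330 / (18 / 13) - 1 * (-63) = -229897 / 1920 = -119.74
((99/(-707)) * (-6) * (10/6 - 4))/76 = -0.03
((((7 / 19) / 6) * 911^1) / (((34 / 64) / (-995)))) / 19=-101521840 / 18411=-5514.19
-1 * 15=-15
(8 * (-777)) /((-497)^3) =888 /17537639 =0.00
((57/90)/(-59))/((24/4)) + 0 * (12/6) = -19/10620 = -0.00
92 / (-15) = -92 / 15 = -6.13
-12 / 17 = -0.71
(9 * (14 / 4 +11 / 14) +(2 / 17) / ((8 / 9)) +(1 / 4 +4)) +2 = 10699 / 238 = 44.95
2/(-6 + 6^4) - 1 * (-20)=12901/645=20.00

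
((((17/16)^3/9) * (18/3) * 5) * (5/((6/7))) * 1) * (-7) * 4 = -6018425/9216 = -653.04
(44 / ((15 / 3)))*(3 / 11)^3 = 108 / 605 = 0.18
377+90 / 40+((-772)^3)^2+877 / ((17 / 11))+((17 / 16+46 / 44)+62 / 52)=8233959822145937921995 / 38896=211691686089724854.02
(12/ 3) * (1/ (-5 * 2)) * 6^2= -72/ 5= -14.40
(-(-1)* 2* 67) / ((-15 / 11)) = -98.27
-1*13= -13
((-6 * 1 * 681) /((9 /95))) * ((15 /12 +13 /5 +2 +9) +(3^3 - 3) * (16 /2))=-17842881 /2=-8921440.50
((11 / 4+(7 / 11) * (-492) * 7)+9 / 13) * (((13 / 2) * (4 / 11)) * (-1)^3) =1251647 / 242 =5172.10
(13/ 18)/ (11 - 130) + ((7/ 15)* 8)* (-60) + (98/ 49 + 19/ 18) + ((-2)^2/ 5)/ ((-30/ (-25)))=-235924/ 1071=-220.28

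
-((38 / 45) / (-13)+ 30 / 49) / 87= -15688 / 2493855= -0.01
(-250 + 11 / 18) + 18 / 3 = -4381 / 18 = -243.39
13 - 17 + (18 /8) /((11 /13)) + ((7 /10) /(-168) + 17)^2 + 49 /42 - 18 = 171505451 /633600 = 270.68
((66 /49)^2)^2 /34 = 0.10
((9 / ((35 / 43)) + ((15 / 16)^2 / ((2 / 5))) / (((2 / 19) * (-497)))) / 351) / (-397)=-0.00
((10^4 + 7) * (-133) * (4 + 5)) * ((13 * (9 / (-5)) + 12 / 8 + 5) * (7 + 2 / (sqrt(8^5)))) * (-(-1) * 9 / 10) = 18219114459 * sqrt(2) / 12800 + 127533801213 / 100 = 1277350958.91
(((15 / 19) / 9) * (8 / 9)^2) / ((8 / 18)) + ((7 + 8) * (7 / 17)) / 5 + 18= 169111 / 8721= 19.39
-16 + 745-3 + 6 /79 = 57360 /79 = 726.08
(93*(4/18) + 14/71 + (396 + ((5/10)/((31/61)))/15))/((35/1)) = 9176617/770350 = 11.91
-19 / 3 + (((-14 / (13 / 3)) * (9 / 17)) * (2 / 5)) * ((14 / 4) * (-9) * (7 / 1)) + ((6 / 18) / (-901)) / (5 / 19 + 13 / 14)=8049325009 / 55695315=144.52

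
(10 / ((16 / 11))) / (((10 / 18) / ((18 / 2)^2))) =8019 / 8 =1002.38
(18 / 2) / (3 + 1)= 9 / 4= 2.25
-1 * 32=-32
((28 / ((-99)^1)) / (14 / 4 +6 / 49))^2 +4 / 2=2477871586 / 1235171025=2.01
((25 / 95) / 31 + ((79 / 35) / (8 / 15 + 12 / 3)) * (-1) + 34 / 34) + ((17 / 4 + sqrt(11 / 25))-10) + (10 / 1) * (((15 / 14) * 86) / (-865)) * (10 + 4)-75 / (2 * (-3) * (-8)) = -4213007919 / 194011888 + sqrt(11) / 5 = -21.05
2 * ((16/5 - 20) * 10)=-336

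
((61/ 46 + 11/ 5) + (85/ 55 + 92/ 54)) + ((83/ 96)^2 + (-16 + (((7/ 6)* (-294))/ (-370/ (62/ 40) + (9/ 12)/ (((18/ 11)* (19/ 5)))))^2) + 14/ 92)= -497962746603930603329/ 79567988579352345600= -6.26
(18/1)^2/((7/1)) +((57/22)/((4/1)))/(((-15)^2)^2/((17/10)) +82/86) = 88670109219/1915711336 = 46.29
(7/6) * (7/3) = 49/18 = 2.72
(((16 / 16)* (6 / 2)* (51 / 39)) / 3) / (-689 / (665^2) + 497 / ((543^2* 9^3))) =-95054017689225 / 113082614216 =-840.57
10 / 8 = 5 / 4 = 1.25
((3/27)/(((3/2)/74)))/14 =74/189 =0.39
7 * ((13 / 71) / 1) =91 / 71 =1.28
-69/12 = -5.75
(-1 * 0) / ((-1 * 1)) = 0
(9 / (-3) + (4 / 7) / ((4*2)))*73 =-2993 / 14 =-213.79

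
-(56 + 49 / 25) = -1449 / 25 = -57.96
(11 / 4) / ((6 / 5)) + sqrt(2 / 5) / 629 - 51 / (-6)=sqrt(10) / 3145 + 259 / 24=10.79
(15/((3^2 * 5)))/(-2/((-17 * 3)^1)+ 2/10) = 85/61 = 1.39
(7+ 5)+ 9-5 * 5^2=-104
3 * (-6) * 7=-126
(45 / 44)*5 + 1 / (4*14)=3161 / 616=5.13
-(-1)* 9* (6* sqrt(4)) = 108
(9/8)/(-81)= -1/72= -0.01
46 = 46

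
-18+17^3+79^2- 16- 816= 10304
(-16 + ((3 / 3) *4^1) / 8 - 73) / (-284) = 177 / 568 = 0.31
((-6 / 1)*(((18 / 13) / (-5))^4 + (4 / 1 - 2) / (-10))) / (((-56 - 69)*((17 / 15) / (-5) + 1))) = -31186341 / 2588340625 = -0.01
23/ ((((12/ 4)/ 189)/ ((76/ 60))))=9177/ 5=1835.40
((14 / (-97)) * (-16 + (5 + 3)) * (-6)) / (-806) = 336 / 39091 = 0.01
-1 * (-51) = 51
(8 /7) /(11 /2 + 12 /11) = 176 /1015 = 0.17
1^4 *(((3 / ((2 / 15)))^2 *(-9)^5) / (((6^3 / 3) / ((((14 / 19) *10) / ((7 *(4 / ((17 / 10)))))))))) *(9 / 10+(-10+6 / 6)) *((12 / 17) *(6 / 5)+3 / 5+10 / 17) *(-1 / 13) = -7447082733 / 31616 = -235547.91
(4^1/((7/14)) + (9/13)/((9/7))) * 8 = 888/13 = 68.31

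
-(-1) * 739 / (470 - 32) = 739 / 438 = 1.69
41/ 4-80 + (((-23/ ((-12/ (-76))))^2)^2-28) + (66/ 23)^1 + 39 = 3355162207991/ 7452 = 450236474.50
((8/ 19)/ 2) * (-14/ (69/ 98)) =-5488/ 1311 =-4.19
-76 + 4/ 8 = -151/ 2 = -75.50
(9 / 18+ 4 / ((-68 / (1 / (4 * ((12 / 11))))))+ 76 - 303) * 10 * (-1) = 924175 / 408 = 2265.13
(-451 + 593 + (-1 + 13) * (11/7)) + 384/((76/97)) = 86578/133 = 650.96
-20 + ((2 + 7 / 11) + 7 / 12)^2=-167855 / 17424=-9.63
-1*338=-338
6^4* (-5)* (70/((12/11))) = -415800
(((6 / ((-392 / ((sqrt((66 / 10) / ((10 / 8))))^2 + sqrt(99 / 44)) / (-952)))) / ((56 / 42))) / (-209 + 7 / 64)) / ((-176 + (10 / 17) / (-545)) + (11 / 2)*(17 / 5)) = 0.00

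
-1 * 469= -469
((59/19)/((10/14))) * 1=413/95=4.35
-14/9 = -1.56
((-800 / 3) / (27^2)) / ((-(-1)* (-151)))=800 / 330237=0.00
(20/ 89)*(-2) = -40/ 89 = -0.45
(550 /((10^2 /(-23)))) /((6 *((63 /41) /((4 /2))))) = -10373 /378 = -27.44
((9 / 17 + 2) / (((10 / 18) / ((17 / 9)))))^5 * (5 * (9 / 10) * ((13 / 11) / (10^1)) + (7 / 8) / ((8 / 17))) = 1237370064731 / 11000000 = 112488.19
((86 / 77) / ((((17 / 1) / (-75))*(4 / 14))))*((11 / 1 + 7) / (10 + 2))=-9675 / 374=-25.87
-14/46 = -7/23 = -0.30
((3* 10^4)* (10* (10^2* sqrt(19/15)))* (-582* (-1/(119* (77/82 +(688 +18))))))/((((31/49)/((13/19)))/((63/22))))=10133396000000* sqrt(285)/236477021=723416.65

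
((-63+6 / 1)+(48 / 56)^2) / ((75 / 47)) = -43193 / 1225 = -35.26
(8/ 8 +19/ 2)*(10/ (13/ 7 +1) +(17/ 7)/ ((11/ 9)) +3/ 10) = 3342/ 55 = 60.76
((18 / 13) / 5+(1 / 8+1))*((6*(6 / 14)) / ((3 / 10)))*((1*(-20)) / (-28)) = 10935 / 1274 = 8.58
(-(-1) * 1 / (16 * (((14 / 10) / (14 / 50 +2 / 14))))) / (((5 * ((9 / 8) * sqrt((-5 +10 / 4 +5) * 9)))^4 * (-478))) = -37888 / 486226996171875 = -0.00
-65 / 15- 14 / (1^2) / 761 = -9935 / 2283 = -4.35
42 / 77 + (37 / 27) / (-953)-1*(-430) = 121861609 / 283041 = 430.54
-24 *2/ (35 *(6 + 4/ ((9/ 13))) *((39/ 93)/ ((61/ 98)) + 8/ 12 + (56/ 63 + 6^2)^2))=-8271234/ 96756286165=-0.00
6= 6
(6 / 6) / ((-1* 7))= -1 / 7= -0.14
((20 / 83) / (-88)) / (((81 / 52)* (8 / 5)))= -0.00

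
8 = 8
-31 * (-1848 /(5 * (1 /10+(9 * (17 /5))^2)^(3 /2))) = 409200 * sqrt(93646) /313199047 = 0.40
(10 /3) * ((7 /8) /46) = 35 /552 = 0.06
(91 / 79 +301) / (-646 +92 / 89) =-1062215 / 2267379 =-0.47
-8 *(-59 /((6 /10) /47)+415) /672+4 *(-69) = -14233 /63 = -225.92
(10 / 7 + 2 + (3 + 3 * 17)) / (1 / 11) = 4422 / 7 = 631.71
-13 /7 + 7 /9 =-68 /63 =-1.08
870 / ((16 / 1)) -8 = 46.38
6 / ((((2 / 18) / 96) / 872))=4520448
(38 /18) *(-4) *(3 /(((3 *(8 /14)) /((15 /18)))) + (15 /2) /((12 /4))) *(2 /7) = -1805 /189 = -9.55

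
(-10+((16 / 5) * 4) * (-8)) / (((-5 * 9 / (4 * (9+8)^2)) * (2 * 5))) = 324836 / 1125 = 288.74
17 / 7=2.43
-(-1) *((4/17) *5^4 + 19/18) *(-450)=-1133075/17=-66651.47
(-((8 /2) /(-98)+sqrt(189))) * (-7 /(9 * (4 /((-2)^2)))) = -2 /63+7 * sqrt(21) /3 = 10.66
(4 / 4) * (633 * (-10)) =-6330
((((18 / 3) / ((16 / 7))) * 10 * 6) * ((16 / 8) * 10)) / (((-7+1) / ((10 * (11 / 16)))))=-28875 / 8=-3609.38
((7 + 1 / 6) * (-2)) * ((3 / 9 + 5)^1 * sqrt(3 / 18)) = -344 * sqrt(6) / 27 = -31.21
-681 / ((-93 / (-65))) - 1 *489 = -29914 / 31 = -964.97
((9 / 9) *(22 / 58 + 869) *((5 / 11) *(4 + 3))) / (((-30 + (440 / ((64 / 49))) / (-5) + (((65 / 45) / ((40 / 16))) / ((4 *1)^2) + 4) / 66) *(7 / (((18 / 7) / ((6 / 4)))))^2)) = -39209702400 / 22999224619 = -1.70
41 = 41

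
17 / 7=2.43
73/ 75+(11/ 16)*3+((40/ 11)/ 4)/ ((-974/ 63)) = 19137551/ 6428400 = 2.98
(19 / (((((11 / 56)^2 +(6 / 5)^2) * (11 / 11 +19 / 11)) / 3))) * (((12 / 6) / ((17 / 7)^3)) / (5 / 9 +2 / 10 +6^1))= 166389300 / 569519873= 0.29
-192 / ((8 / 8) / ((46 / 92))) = -96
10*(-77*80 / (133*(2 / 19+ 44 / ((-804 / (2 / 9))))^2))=-683948529 / 12800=-53433.48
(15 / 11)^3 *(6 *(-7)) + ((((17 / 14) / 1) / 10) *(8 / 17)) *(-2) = -4966574 / 46585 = -106.61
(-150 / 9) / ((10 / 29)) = -145 / 3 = -48.33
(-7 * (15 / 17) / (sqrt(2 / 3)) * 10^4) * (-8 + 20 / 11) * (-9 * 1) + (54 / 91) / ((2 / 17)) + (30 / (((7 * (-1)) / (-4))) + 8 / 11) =22937 / 1001 -18900000 * sqrt(6) / 11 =-4208645.83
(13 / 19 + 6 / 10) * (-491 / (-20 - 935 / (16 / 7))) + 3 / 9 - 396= -771256429 / 1956525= -394.20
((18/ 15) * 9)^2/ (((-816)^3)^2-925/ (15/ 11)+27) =4374/ 11070627046332801175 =0.00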